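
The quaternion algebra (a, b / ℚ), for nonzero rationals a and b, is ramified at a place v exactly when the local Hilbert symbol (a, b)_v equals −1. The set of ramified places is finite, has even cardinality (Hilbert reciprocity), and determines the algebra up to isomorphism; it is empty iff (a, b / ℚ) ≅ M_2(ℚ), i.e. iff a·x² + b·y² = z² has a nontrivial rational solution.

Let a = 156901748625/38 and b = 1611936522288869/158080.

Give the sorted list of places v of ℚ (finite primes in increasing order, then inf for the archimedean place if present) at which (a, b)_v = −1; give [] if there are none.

[5, 13]

(a, b) ≡ (5510, 71630) mod (ℚ^×)²; places V = {2, 3, 5, 7, 13, 17, 19, 29, 31, 43, 47, ∞}.
(a,b)_3: α=4, u≡2; β=0, v≡2 (mod 3); (2|3)=-1, (2|3)=-1; sign (−1)^0·-1^0·-1^4 = +1.
(a,b)_43: α=2, u≡16; β=2, v≡36 (mod 43); (16|43)=+1, (36|43)=+1; sign (−1)^0·+1^2·+1^2 = +1.
(a,b)_∞: sgn(5510)=+, sgn(71630)=+, so +1.
(a,b)_7: α=0, u≡2; β=2, v≡5 (mod 7); (2|7)=+1, (5|7)=-1; sign (−1)^0·+1^2·-1^0 = +1.
(a,b)_17: α=2, u≡16; β=2, v≡16 (mod 17); (16|17)=+1, (16|17)=+1; sign (−1)^0·+1^2·+1^2 = +1.
(a,b)_29: α=1, u≡16; β=1, v≡16 (mod 29); (16|29)=+1, (16|29)=+1; sign (−1)^0·+1^1·+1^1 = +1.
(a,b)_13: α=0, u≡2; β=-1, v≡2 (mod 13); (2|13)=-1, (2|13)=-1; sign (−1)^0·-1^-1·-1^0 = -1.
(a,b)_47: α=0, u≡15; β=2, v≡16 (mod 47); (15|47)=-1, (16|47)=+1; sign (−1)^0·-1^2·+1^0 = +1.
(a,b)_31: α=0, u≡17; β=2, v≡28 (mod 31); (17|31)=-1, (28|31)=+1; sign (−1)^0·-1^2·+1^0 = +1.
(a,b)_19: α=-1, u≡7; β=-1, v≡18 (mod 19); (7|19)=+1, (18|19)=-1; sign (−1)^1·+1^-1·-1^-1 = +1.
(a,b)_5: α=3, u≡3; β=-1, v≡4 (mod 5); (3|5)=-1, (4|5)=+1; sign (−1)^0·-1^-1·+1^3 = -1.
(a,b)_2: α=-1, β=-7; u≡3, v≡7 (mod 8); ε(u)ε(v)=1·1, αω(v)=-1·0, βω(u)=-7·1; sum ≡ 0  ⇒  +1.
Ram(5510, 71630) = {5, 13}; no ℚ_5-point on the conic.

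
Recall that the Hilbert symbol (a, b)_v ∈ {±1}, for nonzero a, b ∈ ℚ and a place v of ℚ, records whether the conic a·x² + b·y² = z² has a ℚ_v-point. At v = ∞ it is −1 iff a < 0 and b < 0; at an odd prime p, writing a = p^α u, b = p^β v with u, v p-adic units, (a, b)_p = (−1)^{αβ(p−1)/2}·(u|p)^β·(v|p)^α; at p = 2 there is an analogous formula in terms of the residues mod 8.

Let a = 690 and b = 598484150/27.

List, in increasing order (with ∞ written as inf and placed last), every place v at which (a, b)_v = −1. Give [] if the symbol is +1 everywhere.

[3, 5, 11, 17]

(a, b) ≡ (690, 1122) mod (ℚ^×)²; places V = {2, 3, 5, 11, 17, 23, ∞}.
(a,b)_∞: sgn(690)=+, sgn(1122)=+, so +1.
(a,b)_23: α=1, u≡7; β=2, v≡18 (mod 23); (7|23)=-1, (18|23)=+1; sign (−1)^0·-1^2·+1^1 = +1.
(a,b)_3: α=1, u≡2; β=-3, v≡2 (mod 3); (2|3)=-1, (2|3)=-1; sign (−1)^1·-1^-3·-1^1 = -1.
(a,b)_2: α=1, β=1; u≡1, v≡1 (mod 8); ε(u)ε(v)=0·0, αω(v)=1·0, βω(u)=1·0; sum ≡ 0  ⇒  +1.
(a,b)_5: α=1, u≡3; β=2, v≡3 (mod 5); (3|5)=-1, (3|5)=-1; sign (−1)^0·-1^2·-1^1 = -1.
(a,b)_17: α=0, u≡10; β=1, v≡16 (mod 17); (10|17)=-1, (16|17)=+1; sign (−1)^0·-1^1·+1^0 = -1.
(a,b)_11: α=0, u≡8; β=3, v≡5 (mod 11); (8|11)=-1, (5|11)=+1; sign (−1)^0·-1^3·+1^0 = -1.
(690, 1122 / ℚ) ramifies at {3, 5, 11, 17}: a division algebra.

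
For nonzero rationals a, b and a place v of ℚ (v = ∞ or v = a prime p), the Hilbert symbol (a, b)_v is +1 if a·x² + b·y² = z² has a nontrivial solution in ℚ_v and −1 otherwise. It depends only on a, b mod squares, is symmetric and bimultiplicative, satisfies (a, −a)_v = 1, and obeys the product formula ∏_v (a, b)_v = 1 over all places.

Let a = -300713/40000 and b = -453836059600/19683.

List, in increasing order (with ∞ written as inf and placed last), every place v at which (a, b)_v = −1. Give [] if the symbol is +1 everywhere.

[17, inf]

(a, b) ≡ (-17, -3927) mod (ℚ^×)²; places V = {2, 3, 5, 7, 11, 17, 19, ∞}.
(a,b)_5: α=-4, u≡3; β=2, v≡2 (mod 5); (3|5)=-1, (2|5)=-1; sign (−1)^0·-1^2·-1^-4 = +1.
(a,b)_2: α=-6, β=4; u≡7, v≡1 (mod 8); ε(u)ε(v)=1·0, αω(v)=-6·0, βω(u)=4·0; sum ≡ 0  ⇒  +1.
(a,b)_17: α=1, u≡9; β=1, v≡7 (mod 17); (9|17)=+1, (7|17)=-1; sign (−1)^0·+1^1·-1^1 = -1.
(a,b)_11: α=0, u≡4; β=1, v≡10 (mod 11); (4|11)=+1, (10|11)=-1; sign (−1)^0·+1^1·-1^0 = +1.
(a,b)_7: α=2, u≡1; β=5, v≡6 (mod 7); (1|7)=+1, (6|7)=-1; sign (−1)^0·+1^5·-1^2 = +1.
(a,b)_19: α=2, u≡12; β=2, v≡5 (mod 19); (12|19)=-1, (5|19)=+1; sign (−1)^0·-1^2·+1^2 = +1.
(a,b)_3: α=0, u≡1; β=-9, v≡2 (mod 3); (1|3)=+1, (2|3)=-1; sign (−1)^0·+1^-9·-1^0 = +1.
(a,b)_∞: sgn(-17)=−, sgn(-3927)=−, so -1.
(-17, -3927 / ℚ) ramifies at {17, ∞}: a division algebra.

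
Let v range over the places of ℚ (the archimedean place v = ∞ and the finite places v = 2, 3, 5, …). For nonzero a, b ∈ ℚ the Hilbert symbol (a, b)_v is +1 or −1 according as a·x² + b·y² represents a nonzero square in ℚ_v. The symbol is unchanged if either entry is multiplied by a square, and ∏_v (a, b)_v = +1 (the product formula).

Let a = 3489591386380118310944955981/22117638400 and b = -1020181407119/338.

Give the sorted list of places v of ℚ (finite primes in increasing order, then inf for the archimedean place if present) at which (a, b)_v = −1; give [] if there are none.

[2, 31]

(a, b) ≡ (29, -9982) mod (ℚ^×)²; places V = {2, 3, 5, 7, 11, 13, 17, 19, 23, 29, 31, ∞}.
(a,b)_29: α=7, u≡4; β=4, v≡20 (mod 29); (4|29)=+1, (20|29)=+1; sign (−1)^0·+1^4·+1^7 = +1.
(a,b)_3: α=4, u≡2; β=0, v≡2 (mod 3); (2|3)=-1, (2|3)=-1; sign (−1)^0·-1^0·-1^4 = +1.
(a,b)_31: α=4, u≡23; β=1, v≡10 (mod 31); (23|31)=-1, (10|31)=+1; sign (−1)^0·-1^1·+1^4 = -1.
(a,b)_11: α=-2, u≡8; β=0, v≡2 (mod 11); (8|11)=-1, (2|11)=-1; sign (−1)^0·-1^0·-1^-2 = +1.
(a,b)_19: α=2, u≡8; β=0, v≡2 (mod 19); (8|19)=-1, (2|19)=-1; sign (−1)^0·-1^0·-1^2 = +1.
(a,b)_23: α=2, u≡8; β=1, v≡4 (mod 23); (8|23)=+1, (4|23)=+1; sign (−1)^0·+1^1·+1^2 = +1.
(a,b)_7: α=2, u≡2; β=1, v≡1 (mod 7); (2|7)=+1, (1|7)=+1; sign (−1)^0·+1^1·+1^2 = +1.
(a,b)_∞: sgn(29)=+, sgn(-9982)=−, so +1.
(a,b)_5: α=-2, u≡1; β=0, v≡2 (mod 5); (1|5)=+1, (2|5)=-1; sign (−1)^0·+1^0·-1^-2 = +1.
(a,b)_17: α=2, u≡7; β=2, v≡14 (mod 17); (7|17)=-1, (14|17)=-1; sign (−1)^0·-1^2·-1^2 = +1.
(a,b)_2: α=-8, β=-1; u≡5, v≡1 (mod 8); ε(u)ε(v)=0·0, αω(v)=-8·0, βω(u)=-1·1; sum ≡ 1  ⇒  -1.
(a,b)_13: α=-4, u≡1; β=-2, v≡11 (mod 13); (1|13)=+1, (11|13)=-1; sign (−1)^0·+1^-2·-1^-4 = +1.
(29, -9982 / ℚ) ramifies at {2, 31}: a division algebra.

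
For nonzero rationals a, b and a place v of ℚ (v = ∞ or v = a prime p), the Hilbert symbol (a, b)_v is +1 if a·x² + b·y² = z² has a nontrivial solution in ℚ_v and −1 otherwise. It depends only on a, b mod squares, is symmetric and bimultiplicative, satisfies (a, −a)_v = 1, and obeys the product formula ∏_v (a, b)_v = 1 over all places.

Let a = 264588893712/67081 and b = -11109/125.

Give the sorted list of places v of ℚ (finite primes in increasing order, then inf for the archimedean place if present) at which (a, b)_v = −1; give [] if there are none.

[3, 5, 7, 23]

(a, b) ≡ (187473, -105) mod (ℚ^×)²; places V = {2, 3, 5, 7, 11, 13, 19, 23, 37, ∞}.
(a,b)_∞: sgn(187473)=+, sgn(-105)=−, so +1.
(a,b)_7: α=-2, u≡6; β=1, v≡5 (mod 7); (6|7)=-1, (5|7)=-1; sign (−1)^0·-1^1·-1^-2 = -1.
(a,b)_11: α=3, u≡9; β=0, v≡3 (mod 11); (9|11)=+1, (3|11)=+1; sign (−1)^0·+1^0·+1^3 = +1.
(a,b)_3: α=7, u≡1; β=1, v≡1 (mod 3); (1|3)=+1, (1|3)=+1; sign (−1)^1·+1^1·+1^7 = -1.
(a,b)_23: α=1, u≡16; β=2, v≡14 (mod 23); (16|23)=+1, (14|23)=-1; sign (−1)^0·+1^2·-1^1 = -1.
(a,b)_13: α=1, u≡9; β=0, v≡4 (mod 13); (9|13)=+1, (4|13)=+1; sign (−1)^0·+1^0·+1^1 = +1.
(a,b)_2: α=4, β=0; u≡1, v≡7 (mod 8); ε(u)ε(v)=0·1, αω(v)=4·0, βω(u)=0·0; sum ≡ 0  ⇒  +1.
(a,b)_19: α=1, u≡1; β=0, v≡4 (mod 19); (1|19)=+1, (4|19)=+1; sign (−1)^0·+1^0·+1^1 = +1.
(a,b)_5: α=0, u≡2; β=-3, v≡1 (mod 5); (2|5)=-1, (1|5)=+1; sign (−1)^0·-1^-3·+1^0 = -1.
(a,b)_37: α=-2, u≡29; β=0, v≡2 (mod 37); (29|37)=-1, (2|37)=-1; sign (−1)^0·-1^0·-1^-2 = +1.
(187473, -105 / ℚ) ramifies at {3, 5, 7, 23}: a division algebra.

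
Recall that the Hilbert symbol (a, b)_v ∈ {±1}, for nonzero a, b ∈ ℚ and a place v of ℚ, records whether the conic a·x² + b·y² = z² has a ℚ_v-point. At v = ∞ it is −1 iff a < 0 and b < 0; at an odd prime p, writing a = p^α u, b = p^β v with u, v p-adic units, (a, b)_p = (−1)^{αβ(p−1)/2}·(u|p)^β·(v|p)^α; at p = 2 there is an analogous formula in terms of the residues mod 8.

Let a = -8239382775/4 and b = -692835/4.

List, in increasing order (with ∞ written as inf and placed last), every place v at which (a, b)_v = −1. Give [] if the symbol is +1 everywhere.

(a, b) ≡ (-39, -692835) mod (ℚ^×)²; places V = {2, 3, 5, 11, 13, 17, 19, ∞}.
(a,b)_11: α=0, u≡9; β=1, v≡3 (mod 11); (9|11)=+1, (3|11)=+1; sign (−1)^0·+1^1·+1^0 = +1.
(a,b)_3: α=5, u≡2; β=1, v≡1 (mod 3); (2|3)=-1, (1|3)=+1; sign (−1)^1·-1^1·+1^5 = +1.
(a,b)_19: α=2, u≡8; β=1, v≡18 (mod 19); (8|19)=-1, (18|19)=-1; sign (−1)^0·-1^1·-1^2 = -1.
(a,b)_2: α=-2, β=-2; u≡1, v≡5 (mod 8); ε(u)ε(v)=0·0, αω(v)=-2·1, βω(u)=-2·0; sum ≡ 0  ⇒  +1.
(a,b)_13: α=1, u≡9; β=1, v≡11 (mod 13); (9|13)=+1, (11|13)=-1; sign (−1)^0·+1^1·-1^1 = -1.
(a,b)_17: α=2, u≡7; β=1, v≡7 (mod 17); (7|17)=-1, (7|17)=-1; sign (−1)^0·-1^1·-1^2 = -1.
(a,b)_5: α=2, u≡1; β=1, v≡2 (mod 5); (1|5)=+1, (2|5)=-1; sign (−1)^0·+1^1·-1^2 = +1.
(a,b)_∞: sgn(-39)=−, sgn(-692835)=−, so -1.
Ram(-39, -692835) = {13, 17, 19, ∞}; no ℚ_13-point on the conic.

[13, 17, 19, inf]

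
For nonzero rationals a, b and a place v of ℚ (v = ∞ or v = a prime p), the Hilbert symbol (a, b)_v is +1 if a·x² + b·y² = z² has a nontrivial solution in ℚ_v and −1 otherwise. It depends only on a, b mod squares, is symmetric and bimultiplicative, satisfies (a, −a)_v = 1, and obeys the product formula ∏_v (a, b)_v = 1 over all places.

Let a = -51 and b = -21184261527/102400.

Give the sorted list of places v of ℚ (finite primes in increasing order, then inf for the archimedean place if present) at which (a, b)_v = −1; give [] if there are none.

[17, inf]

(a, b) ≡ (-51, -138567) mod (ℚ^×)²; places V = {2, 3, 5, 11, 13, 17, 19, 23, ∞}.
(a,b)_19: α=0, u≡6; β=1, v≡15 (mod 19); (6|19)=+1, (15|19)=-1; sign (−1)^0·+1^1·-1^0 = +1.
(a,b)_3: α=1, u≡1; β=1, v≡2 (mod 3); (1|3)=+1, (2|3)=-1; sign (−1)^1·+1^1·-1^1 = +1.
(a,b)_11: α=0, u≡4; β=1, v≡5 (mod 11); (4|11)=+1, (5|11)=+1; sign (−1)^0·+1^1·+1^0 = +1.
(a,b)_2: α=0, β=-12; u≡5, v≡1 (mod 8); ε(u)ε(v)=0·0, αω(v)=0·0, βω(u)=-12·1; sum ≡ 0  ⇒  +1.
(a,b)_17: α=1, u≡14; β=3, v≡2 (mod 17); (14|17)=-1, (2|17)=+1; sign (−1)^0·-1^3·+1^1 = -1.
(a,b)_5: α=0, u≡4; β=-2, v≡3 (mod 5); (4|5)=+1, (3|5)=-1; sign (−1)^0·+1^-2·-1^0 = +1.
(a,b)_∞: sgn(-51)=−, sgn(-138567)=−, so -1.
(a,b)_23: α=0, u≡18; β=2, v≡3 (mod 23); (18|23)=+1, (3|23)=+1; sign (−1)^0·+1^2·+1^0 = +1.
(a,b)_13: α=0, u≡1; β=1, v≡12 (mod 13); (1|13)=+1, (12|13)=+1; sign (−1)^0·+1^1·+1^0 = +1.
(-51, -138567 / ℚ) ramifies at {17, ∞}: a division algebra.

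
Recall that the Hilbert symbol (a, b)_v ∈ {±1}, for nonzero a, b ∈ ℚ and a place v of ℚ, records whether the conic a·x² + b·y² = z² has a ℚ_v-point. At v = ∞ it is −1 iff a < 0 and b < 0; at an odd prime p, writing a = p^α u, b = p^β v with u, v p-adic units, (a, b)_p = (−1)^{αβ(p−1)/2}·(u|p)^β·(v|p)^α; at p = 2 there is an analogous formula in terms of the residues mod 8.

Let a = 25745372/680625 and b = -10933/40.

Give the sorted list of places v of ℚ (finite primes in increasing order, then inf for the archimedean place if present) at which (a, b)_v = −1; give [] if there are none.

[2, 5]

(a, b) ≡ (23, -130) mod (ℚ^×)²; places V = {2, 3, 5, 11, 13, 23, 29, ∞}.
(a,b)_5: α=-4, u≡3; β=-1, v≡4 (mod 5); (3|5)=-1, (4|5)=+1; sign (−1)^0·-1^-1·+1^-4 = -1.
(a,b)_23: α=5, u≡3; β=0, v≡9 (mod 23); (3|23)=+1, (9|23)=+1; sign (−1)^0·+1^0·+1^5 = +1.
(a,b)_2: α=2, β=-3; u≡7, v≡7 (mod 8); ε(u)ε(v)=1·1, αω(v)=2·0, βω(u)=-3·0; sum ≡ 1  ⇒  -1.
(a,b)_13: α=0, u≡12; β=1, v≡4 (mod 13); (12|13)=+1, (4|13)=+1; sign (−1)^0·+1^1·+1^0 = +1.
(a,b)_∞: sgn(23)=+, sgn(-130)=−, so +1.
(a,b)_3: α=-2, u≡2; β=0, v≡2 (mod 3); (2|3)=-1, (2|3)=-1; sign (−1)^0·-1^0·-1^-2 = +1.
(a,b)_29: α=0, u≡9; β=2, v≡12 (mod 29); (9|29)=+1, (12|29)=-1; sign (−1)^0·+1^2·-1^0 = +1.
(a,b)_11: α=-2, u≡1; β=0, v≡8 (mod 11); (1|11)=+1, (8|11)=-1; sign (−1)^0·+1^0·-1^-2 = +1.
|Ram(23, -130)| = 2, even; anisotropic at {2, 5}.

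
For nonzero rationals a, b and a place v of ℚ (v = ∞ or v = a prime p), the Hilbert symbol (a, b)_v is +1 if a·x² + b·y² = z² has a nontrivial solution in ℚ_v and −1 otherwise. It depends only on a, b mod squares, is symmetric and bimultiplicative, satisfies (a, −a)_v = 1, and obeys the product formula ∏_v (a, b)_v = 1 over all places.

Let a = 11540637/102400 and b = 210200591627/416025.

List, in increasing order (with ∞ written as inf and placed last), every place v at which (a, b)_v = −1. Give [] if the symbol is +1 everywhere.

[19, 29]

Mod squares: a ≡ 493, b ≡ 20387. Check v ∈ {∞, 2, 3, 5, 13, 17, 19, 29, 37, 43}.
v=13: a=13^0·(≡9), b=13^4·(≡9) mod 13; (9|13)=+1, (9|13)=+1; (−1)^{0·4·6}·(+1)^4·(+1)^0 = +1.
v=19: a=19^0·(≡2), b=19^3·(≡17) mod 19; (2|19)=-1, (17|19)=+1; (−1)^{0·3·9}·(-1)^3·(+1)^0 = -1.
v=29: a=29^1·(≡15), b=29^1·(≡5) mod 29; (15|29)=-1, (5|29)=+1; (−1)^{1·1·14}·(-1)^1·(+1)^1 = -1.
v=17: a=17^3·(≡6), b=17^0·(≡16) mod 17; (6|17)=-1, (16|17)=+1; (−1)^{3·0·8}·(-1)^0·(+1)^3 = +1.
v=3: a=3^4·(≡1), b=3^-2·(≡2) mod 3; (1|3)=+1, (2|3)=-1; (−1)^{4·-2·1}·(+1)^-2·(-1)^4 = +1.
v=37: a=37^0·(≡9), b=37^1·(≡36) mod 37; (9|37)=+1, (36|37)=+1; (−1)^{0·1·18}·(+1)^1·(+1)^0 = +1.
v=∞: 493 > 0 and 20387 > 0  ⇒  (a,b)_∞ = +1.
v=5: a=5^-2·(≡2), b=5^-2·(≡2) mod 5; (2|5)=-1, (2|5)=-1; (−1)^{-2·-2·2}·(-1)^-2·(-1)^-2 = +1.
v=2: v_2(a)=-12, v_2(b)=0; units ≡ 5, 3 (mod 8); ε·ε+αω+βω = 0·1+-12·1+0·1 ≡ 0  ⇒  (a,b)_2 = +1.
v=43: a=43^0·(≡20), b=43^-2·(≡12) mod 43; (20|43)=-1, (12|43)=-1; (−1)^{0·-2·21}·(-1)^-2·(-1)^0 = +1.
(493, 20387 / ℚ) ramifies at {19, 29}: a division algebra.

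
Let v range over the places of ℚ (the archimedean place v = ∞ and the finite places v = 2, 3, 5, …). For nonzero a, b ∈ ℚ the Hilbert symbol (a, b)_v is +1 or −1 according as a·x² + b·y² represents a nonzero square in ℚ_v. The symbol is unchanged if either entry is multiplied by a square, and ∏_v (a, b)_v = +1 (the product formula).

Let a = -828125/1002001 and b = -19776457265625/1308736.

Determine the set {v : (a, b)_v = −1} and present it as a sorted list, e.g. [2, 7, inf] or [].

[2, 5, 53, inf]

(a, b) ≡ (-53, -50065) mod (ℚ^×)²; places V = {2, 3, 5, 7, 11, 13, 17, 19, 31, 53, ∞}.
(a,b)_31: α=0, u≡7; β=1, v≡5 (mod 31); (7|31)=+1, (5|31)=+1; sign (−1)^0·+1^1·+1^0 = +1.
(a,b)_13: α=-2, u≡1; β=-2, v≡2 (mod 13); (1|13)=+1, (2|13)=-1; sign (−1)^0·+1^-2·-1^-2 = +1.
(a,b)_∞: sgn(-53)=−, sgn(-50065)=−, so -1.
(a,b)_53: α=1, u≡15; β=2, v≡23 (mod 53); (15|53)=+1, (23|53)=-1; sign (−1)^0·+1^2·-1^1 = -1.
(a,b)_7: α=-2, u≡5; β=0, v≡5 (mod 7); (5|7)=-1, (5|7)=-1; sign (−1)^0·-1^0·-1^-2 = +1.
(a,b)_17: α=0, u≡16; β=1, v≡15 (mod 17); (16|17)=+1, (15|17)=+1; sign (−1)^0·+1^1·+1^0 = +1.
(a,b)_19: α=0, u≡5; β=1, v≡17 (mod 19); (5|19)=+1, (17|19)=+1; sign (−1)^0·+1^1·+1^0 = +1.
(a,b)_11: α=-2, u≡6; β=-2, v≡2 (mod 11); (6|11)=-1, (2|11)=-1; sign (−1)^0·-1^-2·-1^-2 = +1.
(a,b)_2: α=0, β=-6; u≡3, v≡7 (mod 8); ε(u)ε(v)=1·1, αω(v)=0·0, βω(u)=-6·1; sum ≡ 1  ⇒  -1.
(a,b)_5: α=6, u≡2; β=7, v≡2 (mod 5); (2|5)=-1, (2|5)=-1; sign (−1)^0·-1^7·-1^6 = -1.
(a,b)_3: α=0, u≡1; β=2, v≡2 (mod 3); (1|3)=+1, (2|3)=-1; sign (−1)^0·+1^2·-1^0 = +1.
Ram(-53, -50065) = {2, 5, 53, ∞}; no ℚ_2-point on the conic.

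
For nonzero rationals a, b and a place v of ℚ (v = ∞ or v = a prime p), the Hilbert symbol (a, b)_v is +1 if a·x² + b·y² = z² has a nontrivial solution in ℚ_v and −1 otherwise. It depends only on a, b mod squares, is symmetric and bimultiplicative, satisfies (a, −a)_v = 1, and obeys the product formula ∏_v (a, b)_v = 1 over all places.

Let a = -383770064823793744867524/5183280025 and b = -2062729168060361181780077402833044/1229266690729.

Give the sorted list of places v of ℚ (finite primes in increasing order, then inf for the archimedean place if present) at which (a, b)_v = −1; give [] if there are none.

(a, b) ≡ (-41, -19981) mod (ℚ^×)²; places V = {2, 3, 5, 7, 11, 13, 17, 29, 41, 53, ∞}.
(a,b)_29: α=2, u≡12; β=3, v≡5 (mod 29); (12|29)=-1, (5|29)=+1; sign (−1)^0·-1^3·+1^2 = -1.
(a,b)_41: α=3, u≡5; β=4, v≡29 (mod 41); (5|41)=+1, (29|41)=-1; sign (−1)^0·+1^4·-1^3 = -1.
(a,b)_11: α=-4, u≡5; β=-6, v≡6 (mod 11); (5|11)=+1, (6|11)=-1; sign (−1)^0·+1^-6·-1^-4 = +1.
(a,b)_7: α=-2, u≡4; β=-4, v≡1 (mod 7); (4|7)=+1, (1|7)=+1; sign (−1)^0·+1^-4·+1^-2 = +1.
(a,b)_3: α=20, u≡1; β=28, v≡2 (mod 3); (1|3)=+1, (2|3)=-1; sign (−1)^0·+1^28·-1^20 = +1.
(a,b)_17: α=-2, u≡7; β=-2, v≡10 (mod 17); (7|17)=-1, (10|17)=-1; sign (−1)^0·-1^-2·-1^-2 = +1.
(a,b)_∞: sgn(-41)=−, sgn(-19981)=−, so -1.
(a,b)_53: α=2, u≡35; β=3, v≡4 (mod 53); (35|53)=-1, (4|53)=+1; sign (−1)^0·-1^3·+1^2 = -1.
(a,b)_13: α=2, u≡8; β=3, v≡10 (mod 13); (8|13)=-1, (10|13)=+1; sign (−1)^0·-1^3·+1^2 = -1.
(a,b)_2: α=2, β=2; u≡7, v≡3 (mod 8); ε(u)ε(v)=1·1, αω(v)=2·1, βω(u)=2·0; sum ≡ 1  ⇒  -1.
(a,b)_5: α=-2, u≡1; β=0, v≡4 (mod 5); (1|5)=+1, (4|5)=+1; sign (−1)^0·+1^0·+1^-2 = +1.
Ram(-41, -19981) = {2, 13, 29, 41, 53, ∞}; no ℚ_2-point on the conic.

[2, 13, 29, 41, 53, inf]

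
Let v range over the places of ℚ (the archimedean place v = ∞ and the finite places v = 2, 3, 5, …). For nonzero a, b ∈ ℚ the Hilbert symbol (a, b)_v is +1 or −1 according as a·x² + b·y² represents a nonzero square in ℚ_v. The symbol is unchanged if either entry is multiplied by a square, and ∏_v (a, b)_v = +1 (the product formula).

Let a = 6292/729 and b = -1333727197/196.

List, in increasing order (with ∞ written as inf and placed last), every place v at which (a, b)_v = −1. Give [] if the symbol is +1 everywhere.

[11, 37]

Mod squares: a ≡ 13, b ≡ -4614973. Check v ∈ {∞, 2, 3, 7, 11, 13, 17, 23, 29, 37}.
v=2: v_2(a)=2, v_2(b)=-2; units ≡ 5, 3 (mod 8); ε·ε+αω+βω = 0·1+2·1+-2·1 ≡ 0  ⇒  (a,b)_2 = +1.
v=∞: 13 > 0 and -4614973 < 0  ⇒  (a,b)_∞ = +1.
v=29: a=29^0·(≡7), b=29^1·(≡27) mod 29; (7|29)=+1, (27|29)=-1; (−1)^{0·1·14}·(+1)^1·(-1)^0 = +1.
v=23: a=23^0·(≡8), b=23^1·(≡3) mod 23; (8|23)=+1, (3|23)=+1; (−1)^{0·1·11}·(+1)^1·(+1)^0 = +1.
v=13: a=13^1·(≡3), b=13^0·(≡3) mod 13; (3|13)=+1, (3|13)=+1; (−1)^{1·0·6}·(+1)^0·(+1)^1 = +1.
v=37: a=37^0·(≡20), b=37^1·(≡8) mod 37; (20|37)=-1, (8|37)=-1; (−1)^{0·1·18}·(-1)^1·(-1)^0 = -1.
v=17: a=17^0·(≡16), b=17^3·(≡8) mod 17; (16|17)=+1, (8|17)=+1; (−1)^{0·3·8}·(+1)^3·(+1)^0 = +1.
v=7: a=7^0·(≡6), b=7^-2·(≡4) mod 7; (6|7)=-1, (4|7)=+1; (−1)^{0·-2·3}·(-1)^-2·(+1)^0 = +1.
v=11: a=11^2·(≡10), b=11^1·(≡10) mod 11; (10|11)=-1, (10|11)=-1; (−1)^{2·1·5}·(-1)^1·(-1)^2 = -1.
v=3: a=3^-6·(≡1), b=3^0·(≡2) mod 3; (1|3)=+1, (2|3)=-1; (−1)^{-6·0·1}·(+1)^0·(-1)^-6 = +1.
Ram(13, -4614973) = {11, 37}; no ℚ_11-point on the conic.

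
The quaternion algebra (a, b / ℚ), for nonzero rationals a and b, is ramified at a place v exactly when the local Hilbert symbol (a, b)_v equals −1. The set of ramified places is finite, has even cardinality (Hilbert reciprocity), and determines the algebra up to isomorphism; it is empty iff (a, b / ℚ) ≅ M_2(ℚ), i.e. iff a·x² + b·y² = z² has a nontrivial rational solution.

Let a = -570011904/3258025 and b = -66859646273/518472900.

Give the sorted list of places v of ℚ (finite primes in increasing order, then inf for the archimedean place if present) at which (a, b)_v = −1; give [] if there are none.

(a, b) ≡ (-561, -17) mod (ℚ^×)²; places V = {2, 3, 5, 7, 11, 17, 19, 23, 31, ∞}.
(a,b)_31: α=0, u≡9; β=2, v≡19 (mod 31); (9|31)=+1, (19|31)=+1; sign (−1)^0·+1^2·+1^0 = +1.
(a,b)_3: α=5, u≡2; β=-4, v≡1 (mod 3); (2|3)=-1, (1|3)=+1; sign (−1)^0·-1^-4·+1^5 = +1.
(a,b)_5: α=-2, u≡1; β=-2, v≡2 (mod 5); (1|5)=+1, (2|5)=-1; sign (−1)^0·+1^-2·-1^-2 = +1.
(a,b)_23: α=0, u≡22; β=-2, v≡16 (mod 23); (22|23)=-1, (16|23)=+1; sign (−1)^0·-1^-2·+1^0 = +1.
(a,b)_2: α=8, β=-2; u≡7, v≡7 (mod 8); ε(u)ε(v)=1·1, αω(v)=8·0, βω(u)=-2·0; sum ≡ 1  ⇒  -1.
(a,b)_17: α=1, u≡16; β=5, v≡8 (mod 17); (16|17)=+1, (8|17)=+1; sign (−1)^0·+1^5·+1^1 = +1.
(a,b)_19: α=-4, u≡11; β=0, v≡13 (mod 19); (11|19)=+1, (13|19)=-1; sign (−1)^0·+1^0·-1^-4 = +1.
(a,b)_7: α=2, u≡5; β=2, v≡4 (mod 7); (5|7)=-1, (4|7)=+1; sign (−1)^0·-1^2·+1^2 = +1.
(a,b)_∞: sgn(-561)=−, sgn(-17)=−, so -1.
(a,b)_11: α=1, u≡9; β=-2, v≡5 (mod 11); (9|11)=+1, (5|11)=+1; sign (−1)^0·+1^-2·+1^1 = +1.
(-561, -17 / ℚ) ramifies at {2, ∞}: a division algebra.

[2, inf]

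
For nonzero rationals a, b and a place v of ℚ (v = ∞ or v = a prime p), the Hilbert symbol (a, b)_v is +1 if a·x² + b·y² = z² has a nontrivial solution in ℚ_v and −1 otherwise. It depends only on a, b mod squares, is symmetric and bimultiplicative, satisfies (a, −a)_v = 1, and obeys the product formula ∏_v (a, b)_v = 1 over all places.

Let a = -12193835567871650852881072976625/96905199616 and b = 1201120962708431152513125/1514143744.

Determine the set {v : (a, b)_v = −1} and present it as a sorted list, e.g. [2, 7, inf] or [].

[7, 13]

Mod squares: a ≡ -770385, b ≡ 134589. Check v ∈ {∞, 2, 3, 5, 7, 11, 13, 17, 19, 23, 29}.
v=3: a=3^13·(≡2), b=3^9·(≡1) mod 3; (2|3)=-1, (1|3)=+1; (−1)^{13·9·1}·(-1)^9·(+1)^13 = +1.
v=∞: -770385 < 0 and 134589 > 0  ⇒  (a,b)_∞ = +1.
v=23: a=23^1·(≡16), b=23^2·(≡13) mod 23; (16|23)=+1, (13|23)=+1; (−1)^{1·2·11}·(+1)^2·(+1)^1 = +1.
v=11: a=11^5·(≡10), b=11^2·(≡5) mod 11; (10|11)=-1, (5|11)=+1; (−1)^{5·2·5}·(-1)^2·(+1)^5 = +1.
v=7: a=7^9·(≡6), b=7^7·(≡5) mod 7; (6|7)=-1, (5|7)=-1; (−1)^{9·7·3}·(-1)^7·(-1)^9 = -1.
v=5: a=5^3·(≡2), b=5^4·(≡4) mod 5; (2|5)=-1, (4|5)=+1; (−1)^{3·4·2}·(-1)^4·(+1)^3 = +1.
v=2: v_2(a)=-28, v_2(b)=-22; units ≡ 7, 5 (mod 8); ε·ε+αω+βω = 1·0+-28·1+-22·0 ≡ 0  ⇒  (a,b)_2 = +1.
v=19: a=19^-2·(≡8), b=19^-2·(≡15) mod 19; (8|19)=-1, (15|19)=-1; (−1)^{-2·-2·9}·(-1)^-2·(-1)^-2 = +1.
v=17: a=17^4·(≡8), b=17^3·(≡11) mod 17; (8|17)=+1, (11|17)=-1; (−1)^{4·3·8}·(+1)^3·(-1)^4 = +1.
v=13: a=13^2·(≡7), b=13^1·(≡6) mod 13; (7|13)=-1, (6|13)=-1; (−1)^{2·1·6}·(-1)^1·(-1)^2 = -1.
v=29: a=29^1·(≡20), b=29^1·(≡7) mod 29; (20|29)=+1, (7|29)=+1; (−1)^{1·1·14}·(+1)^1·(+1)^1 = +1.
Ram(-770385, 134589) = {7, 13}; no ℚ_7-point on the conic.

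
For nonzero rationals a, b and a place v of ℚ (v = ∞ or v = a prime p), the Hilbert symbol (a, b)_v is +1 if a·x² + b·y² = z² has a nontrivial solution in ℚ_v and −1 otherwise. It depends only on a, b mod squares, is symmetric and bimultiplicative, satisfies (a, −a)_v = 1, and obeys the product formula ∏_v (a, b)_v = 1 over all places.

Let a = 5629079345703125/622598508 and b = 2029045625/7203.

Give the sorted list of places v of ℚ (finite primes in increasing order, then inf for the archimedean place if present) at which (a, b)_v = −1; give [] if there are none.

[2, 3]

Mod squares: a ≡ 663, b ≡ 51. Check v ∈ {∞, 2, 3, 5, 7, 13, 17, 19, 23}.
v=7: a=7^-8·(≡6), b=7^-4·(≡4) mod 7; (6|7)=-1, (4|7)=+1; (−1)^{-8·-4·3}·(-1)^-4·(+1)^-8 = +1.
v=2: v_2(a)=-2, v_2(b)=0; units ≡ 7, 3 (mod 8); ε·ε+αω+βω = 1·1+-2·1+0·0 ≡ 1  ⇒  (a,b)_2 = -1.
v=19: a=19^2·(≡11), b=19^2·(≡13) mod 19; (11|19)=+1, (13|19)=-1; (−1)^{2·2·9}·(+1)^2·(-1)^2 = +1.
v=17: a=17^3·(≡5), b=17^1·(≡3) mod 17; (5|17)=-1, (3|17)=-1; (−1)^{3·1·8}·(-1)^1·(-1)^3 = +1.
v=5: a=5^12·(≡3), b=5^4·(≡1) mod 5; (3|5)=-1, (1|5)=+1; (−1)^{12·4·2}·(-1)^4·(+1)^12 = +1.
v=23: a=23^0·(≡20), b=23^2·(≡19) mod 23; (20|23)=-1, (19|23)=-1; (−1)^{0·2·11}·(-1)^2·(-1)^0 = +1.
v=13: a=13^1·(≡10), b=13^0·(≡9) mod 13; (10|13)=+1, (9|13)=+1; (−1)^{1·0·6}·(+1)^0·(+1)^1 = +1.
v=3: a=3^-3·(≡2), b=3^-1·(≡2) mod 3; (2|3)=-1, (2|3)=-1; (−1)^{-3·-1·1}·(-1)^-1·(-1)^-3 = -1.
v=∞: 663 > 0 and 51 > 0  ⇒  (a,b)_∞ = +1.
|Ram(663, 51)| = 2, even; anisotropic at {2, 3}.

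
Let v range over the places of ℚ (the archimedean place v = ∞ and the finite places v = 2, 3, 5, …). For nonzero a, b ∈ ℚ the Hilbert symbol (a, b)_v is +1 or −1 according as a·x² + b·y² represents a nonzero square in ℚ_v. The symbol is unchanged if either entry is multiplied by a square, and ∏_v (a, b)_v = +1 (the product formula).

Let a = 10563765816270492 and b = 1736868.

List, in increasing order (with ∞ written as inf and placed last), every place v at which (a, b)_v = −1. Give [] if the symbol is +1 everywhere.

[3, 23, 29, 31]

Mod squares: a ≡ 14007, b ≡ 434217. Check v ∈ {∞, 2, 3, 7, 23, 29, 31}.
v=7: a=7^3·(≡6), b=7^1·(≡2) mod 7; (6|7)=-1, (2|7)=+1; (−1)^{3·1·3}·(-1)^1·(+1)^3 = +1.
v=29: a=29^3·(≡8), b=29^1·(≡7) mod 29; (8|29)=-1, (7|29)=+1; (−1)^{3·1·14}·(-1)^1·(+1)^3 = -1.
v=23: a=23^3·(≡14), b=23^1·(≡7) mod 23; (14|23)=-1, (7|23)=-1; (−1)^{3·1·11}·(-1)^1·(-1)^3 = -1.
v=31: a=31^2·(≡27), b=31^1·(≡11) mod 31; (27|31)=-1, (11|31)=-1; (−1)^{2·1·15}·(-1)^1·(-1)^2 = -1.
v=2: v_2(a)=2, v_2(b)=2; units ≡ 7, 1 (mod 8); ε·ε+αω+βω = 1·0+2·0+2·0 ≡ 0  ⇒  (a,b)_2 = +1.
v=3: a=3^3·(≡1), b=3^1·(≡1) mod 3; (1|3)=+1, (1|3)=+1; (−1)^{3·1·1}·(+1)^1·(+1)^3 = -1.
v=∞: 14007 > 0 and 434217 > 0  ⇒  (a,b)_∞ = +1.
(14007, 434217 / ℚ) ramifies at {3, 23, 29, 31}: a division algebra.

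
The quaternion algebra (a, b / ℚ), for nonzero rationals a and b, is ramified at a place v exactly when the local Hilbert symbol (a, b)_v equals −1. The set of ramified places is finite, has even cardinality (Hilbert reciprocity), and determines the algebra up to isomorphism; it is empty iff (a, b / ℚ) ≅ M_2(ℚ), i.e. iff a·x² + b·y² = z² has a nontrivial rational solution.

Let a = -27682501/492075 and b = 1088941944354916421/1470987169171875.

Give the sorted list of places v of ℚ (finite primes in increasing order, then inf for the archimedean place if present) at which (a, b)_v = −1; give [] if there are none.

[3, 7]

(a, b) ≡ (-14007, 87) mod (ℚ^×)²; places V = {2, 3, 5, 7, 11, 23, 29, ∞}.
(a,b)_11: α=2, u≡8; β=4, v≡6 (mod 11); (8|11)=-1, (6|11)=-1; sign (−1)^0·-1^4·-1^2 = +1.
(a,b)_∞: sgn(-14007)=−, sgn(87)=+, so +1.
(a,b)_29: α=1, u≡8; β=3, v≡21 (mod 29); (8|29)=-1, (21|29)=-1; sign (−1)^0·-1^3·-1^1 = +1.
(a,b)_3: α=-9, u≡2; β=-23, v≡2 (mod 3); (2|3)=-1, (2|3)=-1; sign (−1)^1·-1^-23·-1^-9 = -1.
(a,b)_5: α=-2, u≡3; β=-6, v≡3 (mod 5); (3|5)=-1, (3|5)=-1; sign (−1)^0·-1^-6·-1^-2 = +1.
(a,b)_23: α=1, u≡2; β=2, v≡1 (mod 23); (2|23)=+1, (1|23)=+1; sign (−1)^0·+1^2·+1^1 = +1.
(a,b)_2: α=0, β=0; u≡1, v≡7 (mod 8); ε(u)ε(v)=0·1, αω(v)=0·0, βω(u)=0·0; sum ≡ 0  ⇒  +1.
(a,b)_7: α=3, u≡1; β=8, v≡6 (mod 7); (1|7)=+1, (6|7)=-1; sign (−1)^0·+1^8·-1^3 = -1.
|Ram(-14007, 87)| = 2, even; anisotropic at {3, 7}.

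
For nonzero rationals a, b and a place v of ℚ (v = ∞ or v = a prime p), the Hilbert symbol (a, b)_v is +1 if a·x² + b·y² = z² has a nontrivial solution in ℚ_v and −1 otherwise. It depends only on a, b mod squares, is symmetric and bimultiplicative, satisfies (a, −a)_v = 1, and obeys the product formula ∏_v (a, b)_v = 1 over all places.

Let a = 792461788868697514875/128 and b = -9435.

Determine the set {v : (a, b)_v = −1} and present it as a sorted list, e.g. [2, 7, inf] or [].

(a, b) ≡ (7590, -9435) mod (ℚ^×)²; places V = {2, 3, 5, 7, 11, 17, 23, 37, ∞}.
(a,b)_7: α=2, u≡1; β=0, v≡1 (mod 7); (1|7)=+1, (1|7)=+1; sign (−1)^0·+1^0·+1^2 = +1.
(a,b)_∞: sgn(7590)=+, sgn(-9435)=−, so +1.
(a,b)_17: α=4, u≡2; β=1, v≡6 (mod 17); (2|17)=+1, (6|17)=-1; sign (−1)^0·+1^1·-1^4 = +1.
(a,b)_23: α=1, u≡3; β=0, v≡18 (mod 23); (3|23)=+1, (18|23)=+1; sign (−1)^0·+1^0·+1^1 = +1.
(a,b)_37: α=4, u≡15; β=1, v≡4 (mod 37); (15|37)=-1, (4|37)=+1; sign (−1)^0·-1^1·+1^4 = -1.
(a,b)_3: α=3, u≡1; β=1, v≡2 (mod 3); (1|3)=+1, (2|3)=-1; sign (−1)^1·+1^1·-1^3 = +1.
(a,b)_11: α=3, u≡7; β=0, v≡3 (mod 11); (7|11)=-1, (3|11)=+1; sign (−1)^0·-1^0·+1^3 = +1.
(a,b)_5: α=3, u≡3; β=1, v≡3 (mod 5); (3|5)=-1, (3|5)=-1; sign (−1)^0·-1^1·-1^3 = +1.
(a,b)_2: α=-7, β=0; u≡3, v≡5 (mod 8); ε(u)ε(v)=1·0, αω(v)=-7·1, βω(u)=0·1; sum ≡ 1  ⇒  -1.
(7590, -9435 / ℚ) ramifies at {2, 37}: a division algebra.

[2, 37]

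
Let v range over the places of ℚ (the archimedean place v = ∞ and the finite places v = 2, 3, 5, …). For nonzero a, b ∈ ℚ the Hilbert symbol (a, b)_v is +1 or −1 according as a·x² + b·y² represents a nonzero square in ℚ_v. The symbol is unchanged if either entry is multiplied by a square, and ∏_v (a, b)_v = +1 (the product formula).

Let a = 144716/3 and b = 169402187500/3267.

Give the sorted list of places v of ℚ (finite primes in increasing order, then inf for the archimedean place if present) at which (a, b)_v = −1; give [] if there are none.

Mod squares: a ≡ 897, b ≡ 165945. Check v ∈ {∞, 2, 3, 5, 7, 11, 13, 23, 37}.
v=23: a=23^1·(≡12), b=23^1·(≡6) mod 23; (12|23)=+1, (6|23)=+1; (−1)^{1·1·11}·(+1)^1·(+1)^1 = -1.
v=5: a=5^0·(≡2), b=5^7·(≡4) mod 5; (2|5)=-1, (4|5)=+1; (−1)^{0·7·2}·(-1)^7·(+1)^0 = -1.
v=13: a=13^1·(≡10), b=13^1·(≡12) mod 13; (10|13)=+1, (12|13)=+1; (−1)^{1·1·6}·(+1)^1·(+1)^1 = +1.
v=3: a=3^-1·(≡2), b=3^-3·(≡1) mod 3; (2|3)=-1, (1|3)=+1; (−1)^{-1·-3·1}·(-1)^-3·(+1)^-1 = +1.
v=∞: 897 > 0 and 165945 > 0  ⇒  (a,b)_∞ = +1.
v=7: a=7^0·(≡4), b=7^2·(≡5) mod 7; (4|7)=+1, (5|7)=-1; (−1)^{0·2·3}·(+1)^2·(-1)^0 = +1.
v=37: a=37^0·(≡3), b=37^1·(≡17) mod 37; (3|37)=+1, (17|37)=-1; (−1)^{0·1·18}·(+1)^1·(-1)^0 = +1.
v=11: a=11^2·(≡10), b=11^-2·(≡8) mod 11; (10|11)=-1, (8|11)=-1; (−1)^{2·-2·5}·(-1)^-2·(-1)^2 = +1.
v=2: v_2(a)=2, v_2(b)=2; units ≡ 1, 1 (mod 8); ε·ε+αω+βω = 0·0+2·0+2·0 ≡ 0  ⇒  (a,b)_2 = +1.
(897, 165945 / ℚ) ramifies at {5, 23}: a division algebra.

[5, 23]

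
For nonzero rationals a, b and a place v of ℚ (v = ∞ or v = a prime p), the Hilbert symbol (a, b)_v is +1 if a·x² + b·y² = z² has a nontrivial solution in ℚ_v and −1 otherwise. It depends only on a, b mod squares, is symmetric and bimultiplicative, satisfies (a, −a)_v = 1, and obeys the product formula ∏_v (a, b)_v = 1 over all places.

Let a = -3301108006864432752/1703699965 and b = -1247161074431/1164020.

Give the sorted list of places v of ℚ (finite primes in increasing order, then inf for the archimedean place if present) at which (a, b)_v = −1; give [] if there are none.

Mod squares: a ≡ -3509395, b ≡ -1688018995. Check v ∈ {∞, 2, 3, 5, 11, 13, 17, 19, 31, 37, 41, 43, 53}.
v=31: a=31^2·(≡22), b=31^2·(≡26) mod 31; (22|31)=-1, (26|31)=-1; (−1)^{2·2·15}·(-1)^2·(-1)^2 = +1.
v=13: a=13^2·(≡5), b=13^-1·(≡3) mod 13; (5|13)=-1, (3|13)=+1; (−1)^{2·-1·6}·(-1)^-1·(+1)^2 = -1.
v=19: a=19^1·(≡8), b=19^1·(≡3) mod 19; (8|19)=-1, (3|19)=-1; (−1)^{1·1·9}·(-1)^1·(-1)^1 = -1.
v=3: a=3^2·(≡2), b=3^0·(≡2) mod 3; (2|3)=-1, (2|3)=-1; (−1)^{2·0·1}·(-1)^0·(-1)^2 = +1.
v=∞: -3509395 < 0 and -1688018995 < 0  ⇒  (a,b)_∞ = -1.
v=2: v_2(a)=4, v_2(b)=-2; units ≡ 5, 5 (mod 8); ε·ε+αω+βω = 0·0+4·1+-2·1 ≡ 0  ⇒  (a,b)_2 = +1.
v=43: a=43^4·(≡26), b=43^2·(≡15) mod 43; (26|43)=-1, (15|43)=+1; (−1)^{4·2·21}·(-1)^2·(+1)^4 = +1.
v=37: a=37^-2·(≡32), b=37^-1·(≡27) mod 37; (32|37)=-1, (27|37)=+1; (−1)^{-2·-1·18}·(-1)^-1·(+1)^-2 = -1.
v=5: a=5^-1·(≡1), b=5^-1·(≡1) mod 5; (1|5)=+1, (1|5)=+1; (−1)^{-1·-1·2}·(+1)^-1·(+1)^-1 = +1.
v=53: a=53^1·(≡27), b=53^1·(≡35) mod 53; (27|53)=-1, (35|53)=-1; (−1)^{1·1·26}·(-1)^1·(-1)^1 = +1.
v=41: a=41^1·(≡6), b=41^1·(≡21) mod 41; (6|41)=-1, (21|41)=+1; (−1)^{1·1·20}·(-1)^1·(+1)^1 = -1.
v=11: a=11^-4·(≡5), b=11^-2·(≡6) mod 11; (5|11)=+1, (6|11)=-1; (−1)^{-4·-2·5}·(+1)^-2·(-1)^-4 = +1.
v=17: a=17^-1·(≡16), b=17^1·(≡3) mod 17; (16|17)=+1, (3|17)=-1; (−1)^{-1·1·8}·(+1)^1·(-1)^-1 = -1.
|Ram(-3509395, -1688018995)| = 6, even; anisotropic at {13, 17, 19, 37, 41, ∞}.

[13, 17, 19, 37, 41, inf]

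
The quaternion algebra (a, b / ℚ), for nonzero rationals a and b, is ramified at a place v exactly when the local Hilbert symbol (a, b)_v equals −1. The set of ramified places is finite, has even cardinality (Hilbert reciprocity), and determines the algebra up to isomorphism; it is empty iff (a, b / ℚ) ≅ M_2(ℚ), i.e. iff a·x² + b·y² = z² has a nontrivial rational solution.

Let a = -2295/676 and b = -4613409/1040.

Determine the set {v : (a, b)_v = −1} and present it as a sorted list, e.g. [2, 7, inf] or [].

Mod squares: a ≡ -255, b ≡ -62985. Check v ∈ {∞, 2, 3, 5, 13, 17, 19, 23}.
v=∞: -255 < 0 and -62985 < 0  ⇒  (a,b)_∞ = -1.
v=3: a=3^3·(≡2), b=3^3·(≡2) mod 3; (2|3)=-1, (2|3)=-1; (−1)^{3·3·1}·(-1)^3·(-1)^3 = -1.
v=5: a=5^1·(≡1), b=5^-1·(≡2) mod 5; (1|5)=+1, (2|5)=-1; (−1)^{1·-1·2}·(+1)^-1·(-1)^1 = -1.
v=17: a=17^1·(≡4), b=17^1·(≡15) mod 17; (4|17)=+1, (15|17)=+1; (−1)^{1·1·8}·(+1)^1·(+1)^1 = +1.
v=13: a=13^-2·(≡8), b=13^-1·(≡9) mod 13; (8|13)=-1, (9|13)=+1; (−1)^{-2·-1·6}·(-1)^-1·(+1)^-2 = -1.
v=19: a=19^0·(≡9), b=19^1·(≡2) mod 19; (9|19)=+1, (2|19)=-1; (−1)^{0·1·9}·(+1)^1·(-1)^0 = +1.
v=2: v_2(a)=-2, v_2(b)=-4; units ≡ 1, 7 (mod 8); ε·ε+αω+βω = 0·1+-2·0+-4·0 ≡ 0  ⇒  (a,b)_2 = +1.
v=23: a=23^0·(≡21), b=23^2·(≡13) mod 23; (21|23)=-1, (13|23)=+1; (−1)^{0·2·11}·(-1)^2·(+1)^0 = +1.
|Ram(-255, -62985)| = 4, even; anisotropic at {3, 5, 13, ∞}.

[3, 5, 13, inf]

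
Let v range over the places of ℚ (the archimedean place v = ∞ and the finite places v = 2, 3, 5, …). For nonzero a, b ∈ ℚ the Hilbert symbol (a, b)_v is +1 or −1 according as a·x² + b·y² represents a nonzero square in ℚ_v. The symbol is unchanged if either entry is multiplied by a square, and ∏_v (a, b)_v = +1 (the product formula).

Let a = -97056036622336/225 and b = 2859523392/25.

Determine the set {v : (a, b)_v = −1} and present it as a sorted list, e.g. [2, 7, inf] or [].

Mod squares: a ≡ -9361, b ≡ 32637. Check v ∈ {∞, 2, 3, 5, 11, 23, 37, 43}.
v=2: v_2(a)=12, v_2(b)=6; units ≡ 7, 5 (mod 8); ε·ε+αω+βω = 1·0+12·1+6·0 ≡ 0  ⇒  (a,b)_2 = +1.
v=11: a=11^1·(≡6), b=11^1·(≡10) mod 11; (6|11)=-1, (10|11)=-1; (−1)^{1·1·5}·(-1)^1·(-1)^1 = -1.
v=5: a=5^-2·(≡1), b=5^-2·(≡2) mod 5; (1|5)=+1, (2|5)=-1; (−1)^{-2·-2·2}·(+1)^-2·(-1)^-2 = +1.
v=43: a=43^2·(≡16), b=43^1·(≡28) mod 43; (16|43)=+1, (28|43)=-1; (−1)^{2·1·21}·(+1)^1·(-1)^2 = +1.
v=23: a=23^1·(≡15), b=23^1·(≡3) mod 23; (15|23)=-1, (3|23)=+1; (−1)^{1·1·11}·(-1)^1·(+1)^1 = +1.
v=37: a=37^3·(≡22), b=37^2·(≡21) mod 37; (22|37)=-1, (21|37)=+1; (−1)^{3·2·18}·(-1)^2·(+1)^3 = +1.
v=∞: -9361 < 0 and 32637 > 0  ⇒  (a,b)_∞ = +1.
v=3: a=3^-2·(≡2), b=3^1·(≡1) mod 3; (2|3)=-1, (1|3)=+1; (−1)^{-2·1·1}·(-1)^1·(+1)^-2 = -1.
Ram(-9361, 32637) = {3, 11}; no ℚ_3-point on the conic.

[3, 11]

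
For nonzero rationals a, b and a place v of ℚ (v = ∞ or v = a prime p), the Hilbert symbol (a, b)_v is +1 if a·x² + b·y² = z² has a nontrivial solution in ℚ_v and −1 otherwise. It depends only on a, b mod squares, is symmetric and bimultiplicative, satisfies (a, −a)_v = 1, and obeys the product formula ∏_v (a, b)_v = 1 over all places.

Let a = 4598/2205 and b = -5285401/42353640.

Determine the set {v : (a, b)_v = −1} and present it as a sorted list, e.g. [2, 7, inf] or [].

Mod squares: a ≡ 190, b ≡ -10. Check v ∈ {∞, 2, 3, 5, 7, 11, 19}.
v=19: a=19^1·(≡14), b=19^2·(≡11) mod 19; (14|19)=-1, (11|19)=+1; (−1)^{1·2·9}·(-1)^2·(+1)^1 = +1.
v=5: a=5^-1·(≡3), b=5^-1·(≡3) mod 5; (3|5)=-1, (3|5)=-1; (−1)^{-1·-1·2}·(-1)^-1·(-1)^-1 = +1.
v=11: a=11^2·(≡1), b=11^4·(≡9) mod 11; (1|11)=+1, (9|11)=+1; (−1)^{2·4·5}·(+1)^4·(+1)^2 = +1.
v=7: a=7^-2·(≡2), b=7^-6·(≡4) mod 7; (2|7)=+1, (4|7)=+1; (−1)^{-2·-6·3}·(+1)^-6·(+1)^-2 = +1.
v=2: v_2(a)=1, v_2(b)=-3; units ≡ 7, 3 (mod 8); ε·ε+αω+βω = 1·1+1·1+-3·0 ≡ 0  ⇒  (a,b)_2 = +1.
v=∞: 190 > 0 and -10 < 0  ⇒  (a,b)_∞ = +1.
v=3: a=3^-2·(≡1), b=3^-2·(≡2) mod 3; (1|3)=+1, (2|3)=-1; (−1)^{-2·-2·1}·(+1)^-2·(-1)^-2 = +1.
Every local symbol is +1, so the conic 190·x² + -10·y² = z² has ℚ_v-points for all v and hence a ℚ-point; (a, b / ℚ) ≅ M_2(ℚ).

[]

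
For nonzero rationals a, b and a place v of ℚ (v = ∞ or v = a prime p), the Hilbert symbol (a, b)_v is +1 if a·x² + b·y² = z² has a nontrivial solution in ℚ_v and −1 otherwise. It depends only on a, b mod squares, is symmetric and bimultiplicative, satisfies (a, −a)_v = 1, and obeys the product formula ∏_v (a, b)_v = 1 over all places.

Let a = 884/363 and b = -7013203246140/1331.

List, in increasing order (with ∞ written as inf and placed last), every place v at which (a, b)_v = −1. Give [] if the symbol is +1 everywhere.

Mod squares: a ≡ 663, b ≡ -165. Check v ∈ {∞, 2, 3, 5, 7, 11, 13, 17}.
v=5: a=5^0·(≡3), b=5^1·(≡2) mod 5; (3|5)=-1, (2|5)=-1; (−1)^{0·1·2}·(-1)^1·(-1)^0 = -1.
v=7: a=7^0·(≡5), b=7^2·(≡5) mod 7; (5|7)=-1, (5|7)=-1; (−1)^{0·2·3}·(-1)^2·(-1)^0 = +1.
v=13: a=13^1·(≡10), b=13^4·(≡12) mod 13; (10|13)=+1, (12|13)=+1; (−1)^{1·4·6}·(+1)^4·(+1)^1 = +1.
v=17: a=17^1·(≡3), b=17^4·(≡7) mod 17; (3|17)=-1, (7|17)=-1; (−1)^{1·4·8}·(-1)^4·(-1)^1 = -1.
v=3: a=3^-1·(≡2), b=3^1·(≡2) mod 3; (2|3)=-1, (2|3)=-1; (−1)^{-1·1·1}·(-1)^1·(-1)^-1 = -1.
v=11: a=11^-2·(≡5), b=11^-3·(≡8) mod 11; (5|11)=+1, (8|11)=-1; (−1)^{-2·-3·5}·(+1)^-3·(-1)^-2 = +1.
v=2: v_2(a)=2, v_2(b)=2; units ≡ 7, 3 (mod 8); ε·ε+αω+βω = 1·1+2·1+2·0 ≡ 1  ⇒  (a,b)_2 = -1.
v=∞: 663 > 0 and -165 < 0  ⇒  (a,b)_∞ = +1.
Ram(663, -165) = {2, 3, 5, 17}; no ℚ_2-point on the conic.

[2, 3, 5, 17]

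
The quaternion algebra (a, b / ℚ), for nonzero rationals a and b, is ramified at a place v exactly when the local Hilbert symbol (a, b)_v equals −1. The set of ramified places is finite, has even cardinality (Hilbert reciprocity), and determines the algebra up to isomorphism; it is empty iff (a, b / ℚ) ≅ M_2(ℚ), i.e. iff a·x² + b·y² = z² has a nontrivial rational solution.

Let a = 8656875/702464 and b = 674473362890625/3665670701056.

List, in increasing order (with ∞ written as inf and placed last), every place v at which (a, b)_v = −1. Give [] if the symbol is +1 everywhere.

Mod squares: a ≡ 266, b ≡ 91. Check v ∈ {∞, 2, 3, 5, 7, 13, 19}.
v=3: a=3^6·(≡2), b=3^14·(≡1) mod 3; (2|3)=-1, (1|3)=+1; (−1)^{6·14·1}·(-1)^14·(+1)^6 = +1.
v=∞: 266 > 0 and 91 > 0  ⇒  (a,b)_∞ = +1.
v=5: a=5^4·(≡4), b=5^8·(≡4) mod 5; (4|5)=+1, (4|5)=+1; (−1)^{4·8·2}·(+1)^8·(+1)^4 = +1.
v=19: a=19^1·(≡13), b=19^2·(≡10) mod 19; (13|19)=-1, (10|19)=-1; (−1)^{1·2·9}·(-1)^2·(-1)^1 = -1.
v=2: v_2(a)=-11, v_2(b)=-24; units ≡ 5, 3 (mod 8); ε·ε+αω+βω = 0·1+-11·1+-24·1 ≡ 1  ⇒  (a,b)_2 = -1.
v=7: a=7^-3·(≡6), b=7^-5·(≡3) mod 7; (6|7)=-1, (3|7)=-1; (−1)^{-3·-5·3}·(-1)^-5·(-1)^-3 = -1.
v=13: a=13^0·(≡5), b=13^-1·(≡7) mod 13; (5|13)=-1, (7|13)=-1; (−1)^{0·-1·6}·(-1)^-1·(-1)^0 = -1.
|Ram(266, 91)| = 4, even; anisotropic at {2, 7, 13, 19}.

[2, 7, 13, 19]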